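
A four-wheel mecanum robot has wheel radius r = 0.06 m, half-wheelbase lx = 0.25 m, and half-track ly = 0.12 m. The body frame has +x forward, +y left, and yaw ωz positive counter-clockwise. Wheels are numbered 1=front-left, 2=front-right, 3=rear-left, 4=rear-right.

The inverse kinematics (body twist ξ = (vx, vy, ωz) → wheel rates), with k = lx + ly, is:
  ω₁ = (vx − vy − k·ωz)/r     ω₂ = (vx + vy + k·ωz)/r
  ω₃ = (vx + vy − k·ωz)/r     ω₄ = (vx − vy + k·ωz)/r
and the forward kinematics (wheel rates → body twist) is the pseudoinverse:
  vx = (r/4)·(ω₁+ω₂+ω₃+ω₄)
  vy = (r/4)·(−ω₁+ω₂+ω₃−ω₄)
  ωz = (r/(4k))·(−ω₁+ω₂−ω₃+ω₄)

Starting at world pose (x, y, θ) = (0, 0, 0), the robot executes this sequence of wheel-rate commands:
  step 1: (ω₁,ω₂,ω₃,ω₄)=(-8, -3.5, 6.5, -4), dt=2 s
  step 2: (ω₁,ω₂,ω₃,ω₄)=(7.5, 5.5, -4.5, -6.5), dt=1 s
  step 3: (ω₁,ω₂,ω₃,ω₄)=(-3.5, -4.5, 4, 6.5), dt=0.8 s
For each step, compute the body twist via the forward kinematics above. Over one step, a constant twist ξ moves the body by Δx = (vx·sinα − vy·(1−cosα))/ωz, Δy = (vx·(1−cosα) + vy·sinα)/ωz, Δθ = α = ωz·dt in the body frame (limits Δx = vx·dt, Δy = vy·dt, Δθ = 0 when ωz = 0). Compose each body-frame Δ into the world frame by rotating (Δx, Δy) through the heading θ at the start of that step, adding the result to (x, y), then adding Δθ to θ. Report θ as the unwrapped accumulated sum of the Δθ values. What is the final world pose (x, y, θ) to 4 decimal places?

(-0.1271, 0.4291, -0.6000)

step 1: ξ=(vx,vy,ωz)=(-0.1350, 0.2250, -0.2432), dt=2.0 → body Δ=(-0.1522, 0.4968, -0.4865) → world pose (-0.1522, 0.4968, -0.4865)
step 2: ξ=(vx,vy,ωz)=(0.0300, 0.0000, -0.1622), dt=1.0 → body Δ=(0.0299, -0.0024, -0.1622) → world pose (-0.1269, 0.4807, -0.6486)
step 3: ξ=(vx,vy,ωz)=(0.0375, -0.0525, 0.0608), dt=0.8 → body Δ=(0.0310, -0.0413, 0.0486) → world pose (-0.1271, 0.4291, -0.6000)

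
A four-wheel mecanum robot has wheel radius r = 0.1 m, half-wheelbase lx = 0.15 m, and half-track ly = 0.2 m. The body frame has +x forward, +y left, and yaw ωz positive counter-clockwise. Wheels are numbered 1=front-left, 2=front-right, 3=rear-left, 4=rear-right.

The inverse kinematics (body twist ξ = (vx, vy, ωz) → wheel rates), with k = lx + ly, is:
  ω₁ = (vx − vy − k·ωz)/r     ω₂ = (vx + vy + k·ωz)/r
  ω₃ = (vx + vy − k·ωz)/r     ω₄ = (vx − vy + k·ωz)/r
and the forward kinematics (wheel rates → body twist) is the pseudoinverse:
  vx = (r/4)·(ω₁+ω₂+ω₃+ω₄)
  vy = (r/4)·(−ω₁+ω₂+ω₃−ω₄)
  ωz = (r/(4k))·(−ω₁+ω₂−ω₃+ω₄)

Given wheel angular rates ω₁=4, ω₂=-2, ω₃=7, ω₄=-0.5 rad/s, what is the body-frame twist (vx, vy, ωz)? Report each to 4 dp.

k = lx + ly = 0.15 + 0.2 = 0.3500
ω₁+ω₂+ω₃+ω₄ = 8.5000  →  vx = (0.1/4)·8.5000 = 0.2125
−ω₁+ω₂+ω₃−ω₄ = 1.5000  →  vy = (0.1/4)·1.5000 = 0.0375
−ω₁+ω₂−ω₃+ω₄ = -13.5000  →  ωz = (0.1/1.4000)·-13.5000 = -0.9643

(0.2125, 0.0375, -0.9643)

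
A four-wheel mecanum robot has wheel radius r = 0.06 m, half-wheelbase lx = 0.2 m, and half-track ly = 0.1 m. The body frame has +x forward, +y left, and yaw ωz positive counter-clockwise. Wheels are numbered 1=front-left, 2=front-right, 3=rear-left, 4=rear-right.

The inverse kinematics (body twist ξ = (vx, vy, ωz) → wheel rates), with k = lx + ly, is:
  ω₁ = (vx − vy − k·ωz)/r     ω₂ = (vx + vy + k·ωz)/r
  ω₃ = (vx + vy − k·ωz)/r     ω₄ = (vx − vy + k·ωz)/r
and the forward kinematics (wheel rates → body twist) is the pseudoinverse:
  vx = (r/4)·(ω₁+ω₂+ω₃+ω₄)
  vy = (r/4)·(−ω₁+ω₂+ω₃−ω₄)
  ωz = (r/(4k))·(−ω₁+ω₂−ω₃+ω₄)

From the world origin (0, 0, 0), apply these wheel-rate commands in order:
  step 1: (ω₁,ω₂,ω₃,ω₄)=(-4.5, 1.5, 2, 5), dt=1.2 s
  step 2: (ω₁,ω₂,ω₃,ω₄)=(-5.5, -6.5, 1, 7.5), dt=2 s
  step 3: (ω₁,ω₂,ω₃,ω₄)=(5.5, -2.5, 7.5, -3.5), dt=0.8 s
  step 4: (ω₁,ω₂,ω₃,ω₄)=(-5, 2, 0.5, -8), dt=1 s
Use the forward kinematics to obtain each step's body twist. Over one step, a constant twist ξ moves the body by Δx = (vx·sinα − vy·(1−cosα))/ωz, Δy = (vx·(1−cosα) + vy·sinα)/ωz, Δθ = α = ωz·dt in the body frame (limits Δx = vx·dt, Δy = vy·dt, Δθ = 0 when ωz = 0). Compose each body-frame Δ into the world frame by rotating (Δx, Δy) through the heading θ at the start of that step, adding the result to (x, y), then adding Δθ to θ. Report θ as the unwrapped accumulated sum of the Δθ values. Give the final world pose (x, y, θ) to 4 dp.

(-0.0336, 0.0998, 0.2550)

step 1: ξ=(vx,vy,ωz)=(0.0600, 0.0450, 0.4500), dt=1.2 → body Δ=(0.0543, 0.0704, 0.5400) → world pose (0.0543, 0.0704, 0.5400)
step 2: ξ=(vx,vy,ωz)=(-0.0525, -0.1125, 0.2750), dt=2.0 → body Δ=(-0.0395, -0.2420, 0.5500) → world pose (0.1449, -0.1574, 1.0900)
step 3: ξ=(vx,vy,ωz)=(0.1050, 0.0450, -0.9500), dt=0.8 → body Δ=(0.0892, 0.0022, -0.7600) → world pose (0.1842, -0.0774, 0.3300)
step 4: ξ=(vx,vy,ωz)=(-0.1575, 0.2325, -0.0750), dt=1.0 → body Δ=(-0.1486, 0.2382, -0.0750) → world pose (-0.0336, 0.0998, 0.2550)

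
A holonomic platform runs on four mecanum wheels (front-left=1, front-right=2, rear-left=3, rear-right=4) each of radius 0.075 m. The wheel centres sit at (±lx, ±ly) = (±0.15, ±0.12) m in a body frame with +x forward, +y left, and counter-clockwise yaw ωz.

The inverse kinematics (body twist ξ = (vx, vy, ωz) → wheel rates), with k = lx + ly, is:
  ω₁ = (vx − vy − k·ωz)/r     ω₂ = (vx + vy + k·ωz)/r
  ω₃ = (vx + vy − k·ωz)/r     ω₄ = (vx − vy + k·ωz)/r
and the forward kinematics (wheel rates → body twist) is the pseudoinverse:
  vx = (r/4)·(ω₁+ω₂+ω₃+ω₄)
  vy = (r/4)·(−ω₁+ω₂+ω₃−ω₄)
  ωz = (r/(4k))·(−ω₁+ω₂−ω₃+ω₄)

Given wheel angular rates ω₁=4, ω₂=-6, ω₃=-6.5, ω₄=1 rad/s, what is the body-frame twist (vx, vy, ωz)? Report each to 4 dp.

(-0.1406, -0.3281, -0.1736)

k = lx + ly = 0.15 + 0.12 = 0.2700
ω₁+ω₂+ω₃+ω₄ = -7.5000  →  vx = (0.075/4)·-7.5000 = -0.1406
−ω₁+ω₂+ω₃−ω₄ = -17.5000  →  vy = (0.075/4)·-17.5000 = -0.3281
−ω₁+ω₂−ω₃+ω₄ = -2.5000  →  ωz = (0.075/1.0800)·-2.5000 = -0.1736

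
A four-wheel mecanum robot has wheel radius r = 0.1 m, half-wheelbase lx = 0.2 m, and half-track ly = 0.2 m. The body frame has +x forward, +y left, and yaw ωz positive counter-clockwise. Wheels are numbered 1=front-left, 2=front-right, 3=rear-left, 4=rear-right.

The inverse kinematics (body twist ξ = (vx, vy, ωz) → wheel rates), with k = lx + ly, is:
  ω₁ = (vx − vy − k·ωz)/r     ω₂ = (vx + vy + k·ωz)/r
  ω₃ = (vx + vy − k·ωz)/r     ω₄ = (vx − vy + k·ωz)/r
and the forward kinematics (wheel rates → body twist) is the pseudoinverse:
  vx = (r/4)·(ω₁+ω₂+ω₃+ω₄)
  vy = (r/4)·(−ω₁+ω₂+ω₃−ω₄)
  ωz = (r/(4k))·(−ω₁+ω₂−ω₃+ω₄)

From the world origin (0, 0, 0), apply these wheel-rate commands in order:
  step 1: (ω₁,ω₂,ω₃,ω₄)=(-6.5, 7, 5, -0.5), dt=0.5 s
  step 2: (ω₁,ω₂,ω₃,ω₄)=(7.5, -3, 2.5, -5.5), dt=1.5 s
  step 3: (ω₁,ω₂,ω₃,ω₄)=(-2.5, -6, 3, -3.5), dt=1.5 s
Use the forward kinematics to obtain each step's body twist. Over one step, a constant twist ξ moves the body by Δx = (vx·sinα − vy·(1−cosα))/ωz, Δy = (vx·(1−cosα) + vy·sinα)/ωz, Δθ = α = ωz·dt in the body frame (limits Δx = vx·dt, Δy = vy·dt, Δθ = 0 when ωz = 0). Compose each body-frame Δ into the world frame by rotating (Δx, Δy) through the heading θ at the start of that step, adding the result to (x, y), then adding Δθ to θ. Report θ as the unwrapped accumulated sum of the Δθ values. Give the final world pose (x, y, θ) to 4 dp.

step 1: ξ=(vx,vy,ωz)=(0.1250, 0.4750, 0.5000), dt=0.5 → body Δ=(0.0323, 0.2428, 0.2500) → world pose (0.0323, 0.2428, 0.2500)
step 2: ξ=(vx,vy,ωz)=(0.0375, -0.0625, -1.1562), dt=1.5 → body Δ=(-0.0309, -0.0910, -1.7344) → world pose (0.0249, 0.1470, -1.4844)
step 3: ξ=(vx,vy,ωz)=(-0.2250, 0.0750, -0.6250), dt=1.5 → body Δ=(-0.2412, 0.2437, -0.9375) → world pose (0.2469, 0.4083, -2.4219)

(0.2469, 0.4083, -2.4219)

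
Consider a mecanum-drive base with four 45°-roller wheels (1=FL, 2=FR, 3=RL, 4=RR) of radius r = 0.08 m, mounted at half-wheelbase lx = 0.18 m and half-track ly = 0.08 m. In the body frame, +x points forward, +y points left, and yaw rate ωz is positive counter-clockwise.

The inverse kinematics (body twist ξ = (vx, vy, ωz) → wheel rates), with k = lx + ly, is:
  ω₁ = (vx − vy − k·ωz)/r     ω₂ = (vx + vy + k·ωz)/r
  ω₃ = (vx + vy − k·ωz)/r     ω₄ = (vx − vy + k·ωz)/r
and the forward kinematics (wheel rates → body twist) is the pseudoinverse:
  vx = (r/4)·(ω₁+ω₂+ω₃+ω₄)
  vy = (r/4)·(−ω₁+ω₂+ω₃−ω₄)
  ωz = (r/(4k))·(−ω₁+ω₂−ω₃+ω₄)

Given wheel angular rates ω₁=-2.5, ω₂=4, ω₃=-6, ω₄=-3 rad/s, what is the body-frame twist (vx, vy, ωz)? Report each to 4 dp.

k = lx + ly = 0.18 + 0.08 = 0.2600
ω₁+ω₂+ω₃+ω₄ = -7.5000  →  vx = (0.08/4)·-7.5000 = -0.1500
−ω₁+ω₂+ω₃−ω₄ = 3.5000  →  vy = (0.08/4)·3.5000 = 0.0700
−ω₁+ω₂−ω₃+ω₄ = 9.5000  →  ωz = (0.08/1.0400)·9.5000 = 0.7308

(-0.1500, 0.0700, 0.7308)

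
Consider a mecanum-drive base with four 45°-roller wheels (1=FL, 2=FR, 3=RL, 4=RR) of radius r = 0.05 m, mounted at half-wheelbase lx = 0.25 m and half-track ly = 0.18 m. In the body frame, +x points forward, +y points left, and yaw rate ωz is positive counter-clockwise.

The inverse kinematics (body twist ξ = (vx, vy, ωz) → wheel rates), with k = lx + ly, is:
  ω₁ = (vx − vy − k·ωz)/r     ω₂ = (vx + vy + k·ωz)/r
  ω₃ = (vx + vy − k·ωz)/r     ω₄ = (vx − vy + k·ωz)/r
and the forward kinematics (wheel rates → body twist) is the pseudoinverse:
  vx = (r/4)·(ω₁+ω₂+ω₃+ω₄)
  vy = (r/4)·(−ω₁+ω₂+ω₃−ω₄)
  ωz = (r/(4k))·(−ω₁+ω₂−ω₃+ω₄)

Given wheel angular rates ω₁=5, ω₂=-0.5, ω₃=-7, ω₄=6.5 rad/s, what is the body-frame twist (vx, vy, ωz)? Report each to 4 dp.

(0.0500, -0.2375, 0.2326)

k = lx + ly = 0.25 + 0.18 = 0.4300
ω₁+ω₂+ω₃+ω₄ = 4.0000  →  vx = (0.05/4)·4.0000 = 0.0500
−ω₁+ω₂+ω₃−ω₄ = -19.0000  →  vy = (0.05/4)·-19.0000 = -0.2375
−ω₁+ω₂−ω₃+ω₄ = 8.0000  →  ωz = (0.05/1.7200)·8.0000 = 0.2326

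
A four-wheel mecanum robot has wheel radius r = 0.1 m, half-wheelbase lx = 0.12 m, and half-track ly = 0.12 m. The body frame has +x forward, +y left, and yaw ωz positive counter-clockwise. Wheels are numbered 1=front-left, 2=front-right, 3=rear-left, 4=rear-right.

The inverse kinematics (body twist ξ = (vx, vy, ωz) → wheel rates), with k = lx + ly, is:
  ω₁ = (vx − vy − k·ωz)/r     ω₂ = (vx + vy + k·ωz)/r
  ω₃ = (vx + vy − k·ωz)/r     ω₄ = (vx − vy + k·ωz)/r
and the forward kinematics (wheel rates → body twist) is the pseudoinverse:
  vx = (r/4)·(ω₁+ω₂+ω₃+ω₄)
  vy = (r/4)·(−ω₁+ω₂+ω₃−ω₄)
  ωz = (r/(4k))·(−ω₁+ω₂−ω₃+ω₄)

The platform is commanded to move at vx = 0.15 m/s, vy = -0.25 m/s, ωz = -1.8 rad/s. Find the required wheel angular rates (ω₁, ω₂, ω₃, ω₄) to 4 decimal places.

k = lx + ly = 0.12 + 0.12 = 0.2400;  k·ωz = 0.2400·-1.8 = -0.4320
ω₁ (FL) = (vx − vy − k·ωz)/r = 0.8320/0.1 = 8.3200
ω₂ (FR) = (vx + vy + k·ωz)/r = -0.5320/0.1 = -5.3200
ω₃ (RL) = (vx + vy − k·ωz)/r = 0.3320/0.1 = 3.3200
ω₄ (RR) = (vx − vy + k·ωz)/r = -0.0320/0.1 = -0.3200

(8.3200, -5.3200, 3.3200, -0.3200)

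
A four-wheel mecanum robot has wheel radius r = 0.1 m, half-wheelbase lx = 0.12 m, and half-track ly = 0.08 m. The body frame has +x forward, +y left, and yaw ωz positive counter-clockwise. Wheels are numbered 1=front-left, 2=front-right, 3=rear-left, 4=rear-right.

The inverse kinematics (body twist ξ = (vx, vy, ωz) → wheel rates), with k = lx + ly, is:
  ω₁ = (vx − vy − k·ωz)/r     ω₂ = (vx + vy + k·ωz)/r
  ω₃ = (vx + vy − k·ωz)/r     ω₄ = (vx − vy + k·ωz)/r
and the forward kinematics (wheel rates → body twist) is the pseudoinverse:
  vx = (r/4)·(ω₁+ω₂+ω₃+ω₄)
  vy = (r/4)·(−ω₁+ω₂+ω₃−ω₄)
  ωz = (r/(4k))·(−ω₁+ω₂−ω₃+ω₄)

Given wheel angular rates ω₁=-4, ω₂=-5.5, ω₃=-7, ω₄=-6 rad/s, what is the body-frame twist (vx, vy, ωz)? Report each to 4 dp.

(-0.5625, -0.0625, -0.0625)

k = lx + ly = 0.12 + 0.08 = 0.2000
ω₁+ω₂+ω₃+ω₄ = -22.5000  →  vx = (0.1/4)·-22.5000 = -0.5625
−ω₁+ω₂+ω₃−ω₄ = -2.5000  →  vy = (0.1/4)·-2.5000 = -0.0625
−ω₁+ω₂−ω₃+ω₄ = -0.5000  →  ωz = (0.1/0.8000)·-0.5000 = -0.0625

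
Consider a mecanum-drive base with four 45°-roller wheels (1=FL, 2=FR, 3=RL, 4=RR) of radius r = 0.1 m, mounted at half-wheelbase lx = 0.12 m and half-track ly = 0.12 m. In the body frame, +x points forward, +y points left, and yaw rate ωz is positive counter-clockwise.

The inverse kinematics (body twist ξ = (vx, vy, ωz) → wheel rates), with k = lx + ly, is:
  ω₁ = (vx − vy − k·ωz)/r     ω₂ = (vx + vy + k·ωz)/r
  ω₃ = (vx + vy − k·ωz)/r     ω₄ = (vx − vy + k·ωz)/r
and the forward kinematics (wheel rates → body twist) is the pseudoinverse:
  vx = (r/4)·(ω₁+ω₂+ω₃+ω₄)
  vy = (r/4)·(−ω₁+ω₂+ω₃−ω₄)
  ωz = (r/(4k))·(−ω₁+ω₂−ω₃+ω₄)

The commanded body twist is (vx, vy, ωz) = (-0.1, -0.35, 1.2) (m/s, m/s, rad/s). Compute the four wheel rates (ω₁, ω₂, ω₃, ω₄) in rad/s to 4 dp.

k = lx + ly = 0.12 + 0.12 = 0.2400;  k·ωz = 0.2400·1.2 = 0.2880
ω₁ (FL) = (vx − vy − k·ωz)/r = -0.0380/0.1 = -0.3800
ω₂ (FR) = (vx + vy + k·ωz)/r = -0.1620/0.1 = -1.6200
ω₃ (RL) = (vx + vy − k·ωz)/r = -0.7380/0.1 = -7.3800
ω₄ (RR) = (vx − vy + k·ωz)/r = 0.5380/0.1 = 5.3800

(-0.3800, -1.6200, -7.3800, 5.3800)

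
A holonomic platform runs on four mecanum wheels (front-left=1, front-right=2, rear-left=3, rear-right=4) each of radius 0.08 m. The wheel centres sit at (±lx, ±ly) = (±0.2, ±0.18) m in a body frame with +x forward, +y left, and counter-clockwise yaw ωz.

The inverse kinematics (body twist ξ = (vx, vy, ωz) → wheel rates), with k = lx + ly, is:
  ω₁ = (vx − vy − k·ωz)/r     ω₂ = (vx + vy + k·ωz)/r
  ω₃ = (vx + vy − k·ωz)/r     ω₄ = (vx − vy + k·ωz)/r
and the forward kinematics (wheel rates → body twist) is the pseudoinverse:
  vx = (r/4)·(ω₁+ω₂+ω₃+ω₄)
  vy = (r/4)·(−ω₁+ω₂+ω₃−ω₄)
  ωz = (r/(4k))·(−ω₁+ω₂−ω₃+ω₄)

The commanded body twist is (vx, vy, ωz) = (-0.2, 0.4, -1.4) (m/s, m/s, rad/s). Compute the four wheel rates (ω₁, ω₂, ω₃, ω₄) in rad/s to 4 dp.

k = lx + ly = 0.2 + 0.18 = 0.3800;  k·ωz = 0.3800·-1.4 = -0.5320
ω₁ (FL) = (vx − vy − k·ωz)/r = -0.0680/0.08 = -0.8500
ω₂ (FR) = (vx + vy + k·ωz)/r = -0.3320/0.08 = -4.1500
ω₃ (RL) = (vx + vy − k·ωz)/r = 0.7320/0.08 = 9.1500
ω₄ (RR) = (vx − vy + k·ωz)/r = -1.1320/0.08 = -14.1500

(-0.8500, -4.1500, 9.1500, -14.1500)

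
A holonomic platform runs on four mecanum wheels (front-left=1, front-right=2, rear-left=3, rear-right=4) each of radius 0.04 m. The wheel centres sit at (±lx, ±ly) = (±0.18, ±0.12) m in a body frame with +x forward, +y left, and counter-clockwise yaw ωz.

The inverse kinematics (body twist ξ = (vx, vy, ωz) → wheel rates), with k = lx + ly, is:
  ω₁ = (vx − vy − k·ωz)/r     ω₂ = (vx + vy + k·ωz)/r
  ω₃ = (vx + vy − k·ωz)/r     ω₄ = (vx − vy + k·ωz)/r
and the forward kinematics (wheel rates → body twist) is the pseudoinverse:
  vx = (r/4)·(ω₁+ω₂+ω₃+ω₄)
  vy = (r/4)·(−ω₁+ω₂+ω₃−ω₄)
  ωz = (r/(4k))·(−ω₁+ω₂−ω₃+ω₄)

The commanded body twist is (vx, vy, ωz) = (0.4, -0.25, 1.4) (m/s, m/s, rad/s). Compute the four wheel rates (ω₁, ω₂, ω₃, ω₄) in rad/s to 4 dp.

(5.7500, 14.2500, -6.7500, 26.7500)

k = lx + ly = 0.18 + 0.12 = 0.3000;  k·ωz = 0.3000·1.4 = 0.4200
ω₁ (FL) = (vx − vy − k·ωz)/r = 0.2300/0.04 = 5.7500
ω₂ (FR) = (vx + vy + k·ωz)/r = 0.5700/0.04 = 14.2500
ω₃ (RL) = (vx + vy − k·ωz)/r = -0.2700/0.04 = -6.7500
ω₄ (RR) = (vx − vy + k·ωz)/r = 1.0700/0.04 = 26.7500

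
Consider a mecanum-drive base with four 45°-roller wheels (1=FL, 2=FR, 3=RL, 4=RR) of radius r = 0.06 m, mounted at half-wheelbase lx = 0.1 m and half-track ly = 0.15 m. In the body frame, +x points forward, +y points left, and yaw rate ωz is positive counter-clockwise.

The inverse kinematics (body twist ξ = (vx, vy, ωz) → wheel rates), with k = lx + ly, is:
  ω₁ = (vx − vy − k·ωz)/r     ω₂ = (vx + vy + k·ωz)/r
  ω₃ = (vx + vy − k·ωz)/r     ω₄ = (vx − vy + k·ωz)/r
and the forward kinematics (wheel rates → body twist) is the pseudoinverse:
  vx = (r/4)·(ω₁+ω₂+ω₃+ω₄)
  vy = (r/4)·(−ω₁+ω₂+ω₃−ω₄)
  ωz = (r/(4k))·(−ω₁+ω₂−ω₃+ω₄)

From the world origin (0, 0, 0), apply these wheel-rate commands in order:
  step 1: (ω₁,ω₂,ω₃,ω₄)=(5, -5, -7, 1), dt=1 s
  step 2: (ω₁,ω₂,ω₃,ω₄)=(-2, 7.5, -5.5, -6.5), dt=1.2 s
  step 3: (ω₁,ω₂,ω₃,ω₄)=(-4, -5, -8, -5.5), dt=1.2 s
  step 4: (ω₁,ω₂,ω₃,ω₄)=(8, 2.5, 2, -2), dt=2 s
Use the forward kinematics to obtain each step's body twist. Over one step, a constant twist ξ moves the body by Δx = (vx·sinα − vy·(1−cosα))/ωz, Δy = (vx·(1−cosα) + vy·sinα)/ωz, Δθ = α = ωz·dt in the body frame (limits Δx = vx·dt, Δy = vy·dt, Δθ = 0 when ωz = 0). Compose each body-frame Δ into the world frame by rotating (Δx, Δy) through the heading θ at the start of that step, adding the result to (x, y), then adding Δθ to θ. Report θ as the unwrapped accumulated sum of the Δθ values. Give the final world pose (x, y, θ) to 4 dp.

(-0.2675, -0.4001, -0.5400)

step 1: ξ=(vx,vy,ωz)=(-0.0900, -0.2700, -0.1200), dt=1.0 → body Δ=(-0.1060, -0.2640, -0.1200) → world pose (-0.1060, -0.2640, -0.1200)
step 2: ξ=(vx,vy,ωz)=(-0.0975, 0.1575, 0.5100), dt=1.2 → body Δ=(-0.1659, 0.1427, 0.6120) → world pose (-0.2536, -0.1024, 0.4920)
step 3: ξ=(vx,vy,ωz)=(-0.3375, -0.0525, 0.0900), dt=1.2 → body Δ=(-0.4008, -0.0847, 0.1080) → world pose (-0.5668, -0.3664, 0.6000)
step 4: ξ=(vx,vy,ωz)=(0.1575, -0.0225, -0.5700), dt=2.0 → body Δ=(0.2281, -0.1968, -1.1400) → world pose (-0.2675, -0.4001, -0.5400)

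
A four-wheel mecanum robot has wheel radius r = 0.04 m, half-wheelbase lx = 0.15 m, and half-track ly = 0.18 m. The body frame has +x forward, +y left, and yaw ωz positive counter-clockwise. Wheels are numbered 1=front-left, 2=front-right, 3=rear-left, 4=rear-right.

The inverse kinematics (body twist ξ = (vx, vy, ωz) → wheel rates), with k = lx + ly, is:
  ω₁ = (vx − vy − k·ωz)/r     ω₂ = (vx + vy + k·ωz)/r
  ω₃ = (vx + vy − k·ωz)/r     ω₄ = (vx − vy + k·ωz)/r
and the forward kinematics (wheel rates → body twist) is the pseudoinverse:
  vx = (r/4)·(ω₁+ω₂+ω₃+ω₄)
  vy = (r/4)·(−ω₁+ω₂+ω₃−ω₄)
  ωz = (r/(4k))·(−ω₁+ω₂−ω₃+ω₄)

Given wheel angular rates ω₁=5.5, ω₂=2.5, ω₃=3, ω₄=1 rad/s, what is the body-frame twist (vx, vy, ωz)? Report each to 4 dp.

(0.1200, -0.0100, -0.1515)

k = lx + ly = 0.15 + 0.18 = 0.3300
ω₁+ω₂+ω₃+ω₄ = 12.0000  →  vx = (0.04/4)·12.0000 = 0.1200
−ω₁+ω₂+ω₃−ω₄ = -1.0000  →  vy = (0.04/4)·-1.0000 = -0.0100
−ω₁+ω₂−ω₃+ω₄ = -5.0000  →  ωz = (0.04/1.3200)·-5.0000 = -0.1515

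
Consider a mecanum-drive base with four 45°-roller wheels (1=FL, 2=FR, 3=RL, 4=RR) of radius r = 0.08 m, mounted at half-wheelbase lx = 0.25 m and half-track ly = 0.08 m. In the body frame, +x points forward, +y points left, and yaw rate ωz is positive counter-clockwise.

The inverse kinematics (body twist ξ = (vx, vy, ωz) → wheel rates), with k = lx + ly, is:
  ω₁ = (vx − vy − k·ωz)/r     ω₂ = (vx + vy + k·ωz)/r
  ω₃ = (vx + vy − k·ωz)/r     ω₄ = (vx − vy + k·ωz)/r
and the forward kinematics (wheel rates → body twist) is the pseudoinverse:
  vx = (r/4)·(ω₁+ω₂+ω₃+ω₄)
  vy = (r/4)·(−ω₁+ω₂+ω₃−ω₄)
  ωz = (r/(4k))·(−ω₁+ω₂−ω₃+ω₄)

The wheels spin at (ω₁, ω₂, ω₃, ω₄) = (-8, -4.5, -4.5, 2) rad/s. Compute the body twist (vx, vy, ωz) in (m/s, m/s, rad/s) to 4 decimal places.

k = lx + ly = 0.25 + 0.08 = 0.3300
ω₁+ω₂+ω₃+ω₄ = -15.0000  →  vx = (0.08/4)·-15.0000 = -0.3000
−ω₁+ω₂+ω₃−ω₄ = -3.0000  →  vy = (0.08/4)·-3.0000 = -0.0600
−ω₁+ω₂−ω₃+ω₄ = 10.0000  →  ωz = (0.08/1.3200)·10.0000 = 0.6061

(-0.3000, -0.0600, 0.6061)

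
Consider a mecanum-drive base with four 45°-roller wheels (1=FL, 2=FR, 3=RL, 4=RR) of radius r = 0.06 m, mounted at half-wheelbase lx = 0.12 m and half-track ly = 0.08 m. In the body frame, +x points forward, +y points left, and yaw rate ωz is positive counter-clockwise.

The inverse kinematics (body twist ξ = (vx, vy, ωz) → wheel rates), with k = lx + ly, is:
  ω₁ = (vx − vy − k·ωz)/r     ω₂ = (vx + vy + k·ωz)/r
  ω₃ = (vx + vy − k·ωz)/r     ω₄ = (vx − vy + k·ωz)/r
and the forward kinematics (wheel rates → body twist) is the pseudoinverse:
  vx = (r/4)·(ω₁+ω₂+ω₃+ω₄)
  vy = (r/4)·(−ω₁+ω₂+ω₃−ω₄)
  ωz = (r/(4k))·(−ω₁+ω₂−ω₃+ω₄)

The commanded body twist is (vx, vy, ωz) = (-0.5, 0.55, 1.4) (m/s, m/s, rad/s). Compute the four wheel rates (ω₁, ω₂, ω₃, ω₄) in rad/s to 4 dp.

(-22.1667, 5.5000, -3.8333, -12.8333)

k = lx + ly = 0.12 + 0.08 = 0.2000;  k·ωz = 0.2000·1.4 = 0.2800
ω₁ (FL) = (vx − vy − k·ωz)/r = -1.3300/0.06 = -22.1667
ω₂ (FR) = (vx + vy + k·ωz)/r = 0.3300/0.06 = 5.5000
ω₃ (RL) = (vx + vy − k·ωz)/r = -0.2300/0.06 = -3.8333
ω₄ (RR) = (vx − vy + k·ωz)/r = -0.7700/0.06 = -12.8333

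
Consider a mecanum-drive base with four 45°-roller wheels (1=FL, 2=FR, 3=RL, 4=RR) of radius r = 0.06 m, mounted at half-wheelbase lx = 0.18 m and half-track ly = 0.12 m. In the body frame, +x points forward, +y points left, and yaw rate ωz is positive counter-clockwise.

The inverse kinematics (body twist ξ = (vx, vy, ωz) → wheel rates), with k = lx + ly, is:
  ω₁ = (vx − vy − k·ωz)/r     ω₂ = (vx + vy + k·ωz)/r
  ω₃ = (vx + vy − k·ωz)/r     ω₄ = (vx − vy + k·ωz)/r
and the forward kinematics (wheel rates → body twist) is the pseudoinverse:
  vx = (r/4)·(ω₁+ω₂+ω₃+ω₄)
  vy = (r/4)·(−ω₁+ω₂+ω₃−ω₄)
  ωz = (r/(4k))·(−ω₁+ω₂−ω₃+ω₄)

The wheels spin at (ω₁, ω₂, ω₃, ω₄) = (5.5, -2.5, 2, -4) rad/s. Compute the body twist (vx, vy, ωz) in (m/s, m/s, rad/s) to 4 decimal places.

(0.0150, -0.0300, -0.7000)

k = lx + ly = 0.18 + 0.12 = 0.3000
ω₁+ω₂+ω₃+ω₄ = 1.0000  →  vx = (0.06/4)·1.0000 = 0.0150
−ω₁+ω₂+ω₃−ω₄ = -2.0000  →  vy = (0.06/4)·-2.0000 = -0.0300
−ω₁+ω₂−ω₃+ω₄ = -14.0000  →  ωz = (0.06/1.2000)·-14.0000 = -0.7000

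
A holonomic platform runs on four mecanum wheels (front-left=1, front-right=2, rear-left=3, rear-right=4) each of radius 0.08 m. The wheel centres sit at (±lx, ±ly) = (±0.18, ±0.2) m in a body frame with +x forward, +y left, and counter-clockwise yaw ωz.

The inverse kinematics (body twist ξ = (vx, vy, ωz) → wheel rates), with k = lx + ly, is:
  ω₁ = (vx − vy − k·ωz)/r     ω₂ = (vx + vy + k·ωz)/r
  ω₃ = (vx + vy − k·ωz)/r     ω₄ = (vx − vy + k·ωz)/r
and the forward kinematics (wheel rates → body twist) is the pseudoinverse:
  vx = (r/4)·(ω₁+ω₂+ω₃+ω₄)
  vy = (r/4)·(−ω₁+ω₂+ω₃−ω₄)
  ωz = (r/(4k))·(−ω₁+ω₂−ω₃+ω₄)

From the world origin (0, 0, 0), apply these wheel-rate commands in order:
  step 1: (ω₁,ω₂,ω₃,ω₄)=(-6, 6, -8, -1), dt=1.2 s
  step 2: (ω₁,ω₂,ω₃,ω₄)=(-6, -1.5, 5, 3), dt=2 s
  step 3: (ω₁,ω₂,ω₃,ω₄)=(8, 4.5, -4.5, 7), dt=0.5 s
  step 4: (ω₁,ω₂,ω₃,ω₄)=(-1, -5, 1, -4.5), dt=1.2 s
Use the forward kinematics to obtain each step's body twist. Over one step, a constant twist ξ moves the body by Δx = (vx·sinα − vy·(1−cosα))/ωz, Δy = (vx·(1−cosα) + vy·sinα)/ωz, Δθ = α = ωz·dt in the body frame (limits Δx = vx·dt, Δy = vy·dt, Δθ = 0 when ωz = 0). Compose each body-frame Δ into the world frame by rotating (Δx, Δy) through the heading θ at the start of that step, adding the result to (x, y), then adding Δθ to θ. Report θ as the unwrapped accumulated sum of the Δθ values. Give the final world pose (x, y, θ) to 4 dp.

step 1: ξ=(vx,vy,ωz)=(-0.1800, 0.1000, 1.0000), dt=1.2 → body Δ=(-0.2315, -0.0216, 1.2000) → world pose (-0.2315, -0.0216, 1.2000)
step 2: ξ=(vx,vy,ωz)=(0.0100, 0.1300, 0.1316), dt=2.0 → body Δ=(-0.0142, 0.2596, 0.2632) → world pose (-0.4787, 0.0592, 1.4632)
step 3: ξ=(vx,vy,ωz)=(0.3000, -0.3000, 0.4211), dt=0.5 → body Δ=(0.1646, -0.1332, 0.2105) → world pose (-0.3286, 0.2086, 1.6737)
step 4: ξ=(vx,vy,ωz)=(-0.1900, 0.0300, -0.5000), dt=1.2 → body Δ=(-0.2041, 0.1003, -0.6000) → world pose (-0.4074, -0.0047, 1.0737)

(-0.4074, -0.0047, 1.0737)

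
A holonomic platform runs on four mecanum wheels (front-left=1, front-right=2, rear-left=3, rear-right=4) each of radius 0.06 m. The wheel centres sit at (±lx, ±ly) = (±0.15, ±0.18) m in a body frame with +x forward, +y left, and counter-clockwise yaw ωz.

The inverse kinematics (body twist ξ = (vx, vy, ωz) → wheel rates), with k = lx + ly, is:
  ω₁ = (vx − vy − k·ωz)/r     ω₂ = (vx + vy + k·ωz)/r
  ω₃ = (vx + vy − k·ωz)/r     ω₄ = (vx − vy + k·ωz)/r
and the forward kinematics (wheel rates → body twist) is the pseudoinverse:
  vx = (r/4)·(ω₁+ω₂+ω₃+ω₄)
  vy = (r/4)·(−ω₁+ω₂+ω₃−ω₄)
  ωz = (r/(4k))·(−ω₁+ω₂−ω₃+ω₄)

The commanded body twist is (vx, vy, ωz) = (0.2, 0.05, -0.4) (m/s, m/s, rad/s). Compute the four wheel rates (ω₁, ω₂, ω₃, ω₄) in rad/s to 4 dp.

k = lx + ly = 0.15 + 0.18 = 0.3300;  k·ωz = 0.3300·-0.4 = -0.1320
ω₁ (FL) = (vx − vy − k·ωz)/r = 0.2820/0.06 = 4.7000
ω₂ (FR) = (vx + vy + k·ωz)/r = 0.1180/0.06 = 1.9667
ω₃ (RL) = (vx + vy − k·ωz)/r = 0.3820/0.06 = 6.3667
ω₄ (RR) = (vx − vy + k·ωz)/r = 0.0180/0.06 = 0.3000

(4.7000, 1.9667, 6.3667, 0.3000)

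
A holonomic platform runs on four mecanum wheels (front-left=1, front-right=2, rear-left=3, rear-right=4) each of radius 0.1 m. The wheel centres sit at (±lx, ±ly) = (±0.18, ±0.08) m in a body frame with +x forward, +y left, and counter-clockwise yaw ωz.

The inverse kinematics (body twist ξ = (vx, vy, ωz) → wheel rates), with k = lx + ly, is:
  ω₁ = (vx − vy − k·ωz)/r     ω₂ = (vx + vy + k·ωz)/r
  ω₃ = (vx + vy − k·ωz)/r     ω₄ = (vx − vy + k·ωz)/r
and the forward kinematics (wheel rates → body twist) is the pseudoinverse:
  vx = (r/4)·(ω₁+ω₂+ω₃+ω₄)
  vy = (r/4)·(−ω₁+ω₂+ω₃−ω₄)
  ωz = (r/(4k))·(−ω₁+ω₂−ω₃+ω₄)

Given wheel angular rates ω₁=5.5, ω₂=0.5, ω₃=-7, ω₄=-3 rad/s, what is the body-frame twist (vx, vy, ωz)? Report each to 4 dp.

k = lx + ly = 0.18 + 0.08 = 0.2600
ω₁+ω₂+ω₃+ω₄ = -4.0000  →  vx = (0.1/4)·-4.0000 = -0.1000
−ω₁+ω₂+ω₃−ω₄ = -9.0000  →  vy = (0.1/4)·-9.0000 = -0.2250
−ω₁+ω₂−ω₃+ω₄ = -1.0000  →  ωz = (0.1/1.0400)·-1.0000 = -0.0962

(-0.1000, -0.2250, -0.0962)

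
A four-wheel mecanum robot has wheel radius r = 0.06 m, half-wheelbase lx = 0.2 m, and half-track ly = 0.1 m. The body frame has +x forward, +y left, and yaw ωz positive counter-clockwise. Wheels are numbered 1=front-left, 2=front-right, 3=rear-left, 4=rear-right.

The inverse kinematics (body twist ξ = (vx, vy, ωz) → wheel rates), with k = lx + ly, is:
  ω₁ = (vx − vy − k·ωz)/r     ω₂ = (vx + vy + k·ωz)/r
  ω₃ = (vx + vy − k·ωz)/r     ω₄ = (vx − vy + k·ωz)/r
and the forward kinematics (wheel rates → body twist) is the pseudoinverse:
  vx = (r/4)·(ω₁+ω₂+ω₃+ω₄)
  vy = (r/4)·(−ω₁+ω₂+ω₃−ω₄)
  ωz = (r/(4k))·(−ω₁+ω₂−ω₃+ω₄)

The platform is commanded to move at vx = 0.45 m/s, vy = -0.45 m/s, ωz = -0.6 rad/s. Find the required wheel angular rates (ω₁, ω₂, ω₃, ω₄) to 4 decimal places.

k = lx + ly = 0.2 + 0.1 = 0.3000;  k·ωz = 0.3000·-0.6 = -0.1800
ω₁ (FL) = (vx − vy − k·ωz)/r = 1.0800/0.06 = 18.0000
ω₂ (FR) = (vx + vy + k·ωz)/r = -0.1800/0.06 = -3.0000
ω₃ (RL) = (vx + vy − k·ωz)/r = 0.1800/0.06 = 3.0000
ω₄ (RR) = (vx − vy + k·ωz)/r = 0.7200/0.06 = 12.0000

(18.0000, -3.0000, 3.0000, 12.0000)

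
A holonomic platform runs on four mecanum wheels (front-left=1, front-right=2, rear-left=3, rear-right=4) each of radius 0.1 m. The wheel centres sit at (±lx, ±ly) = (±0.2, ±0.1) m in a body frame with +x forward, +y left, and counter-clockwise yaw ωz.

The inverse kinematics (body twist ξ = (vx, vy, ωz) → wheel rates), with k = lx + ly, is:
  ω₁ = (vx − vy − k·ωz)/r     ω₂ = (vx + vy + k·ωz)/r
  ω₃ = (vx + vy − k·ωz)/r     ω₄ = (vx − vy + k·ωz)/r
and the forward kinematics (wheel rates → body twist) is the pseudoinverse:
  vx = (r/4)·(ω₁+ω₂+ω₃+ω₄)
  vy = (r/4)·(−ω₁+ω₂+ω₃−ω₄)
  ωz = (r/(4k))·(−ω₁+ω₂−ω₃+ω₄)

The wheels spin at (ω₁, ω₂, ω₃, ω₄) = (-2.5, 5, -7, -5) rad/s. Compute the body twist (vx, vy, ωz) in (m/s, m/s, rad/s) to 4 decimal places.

k = lx + ly = 0.2 + 0.1 = 0.3000
ω₁+ω₂+ω₃+ω₄ = -9.5000  →  vx = (0.1/4)·-9.5000 = -0.2375
−ω₁+ω₂+ω₃−ω₄ = 5.5000  →  vy = (0.1/4)·5.5000 = 0.1375
−ω₁+ω₂−ω₃+ω₄ = 9.5000  →  ωz = (0.1/1.2000)·9.5000 = 0.7917

(-0.2375, 0.1375, 0.7917)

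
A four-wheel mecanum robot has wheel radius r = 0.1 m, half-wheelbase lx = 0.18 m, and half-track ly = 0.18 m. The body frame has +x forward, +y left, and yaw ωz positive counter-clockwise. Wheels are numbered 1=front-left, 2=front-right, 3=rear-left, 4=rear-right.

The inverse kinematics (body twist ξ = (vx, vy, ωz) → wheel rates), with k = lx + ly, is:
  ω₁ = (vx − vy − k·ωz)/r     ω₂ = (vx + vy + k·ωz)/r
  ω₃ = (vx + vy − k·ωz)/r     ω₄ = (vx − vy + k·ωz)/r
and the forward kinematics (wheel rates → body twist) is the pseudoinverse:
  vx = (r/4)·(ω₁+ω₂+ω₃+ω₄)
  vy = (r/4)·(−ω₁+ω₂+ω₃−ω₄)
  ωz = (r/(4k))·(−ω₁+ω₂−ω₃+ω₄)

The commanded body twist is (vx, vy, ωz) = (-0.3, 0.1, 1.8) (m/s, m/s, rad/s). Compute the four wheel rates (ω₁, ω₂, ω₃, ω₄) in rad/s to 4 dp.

k = lx + ly = 0.18 + 0.18 = 0.3600;  k·ωz = 0.3600·1.8 = 0.6480
ω₁ (FL) = (vx − vy − k·ωz)/r = -1.0480/0.1 = -10.4800
ω₂ (FR) = (vx + vy + k·ωz)/r = 0.4480/0.1 = 4.4800
ω₃ (RL) = (vx + vy − k·ωz)/r = -0.8480/0.1 = -8.4800
ω₄ (RR) = (vx − vy + k·ωz)/r = 0.2480/0.1 = 2.4800

(-10.4800, 4.4800, -8.4800, 2.4800)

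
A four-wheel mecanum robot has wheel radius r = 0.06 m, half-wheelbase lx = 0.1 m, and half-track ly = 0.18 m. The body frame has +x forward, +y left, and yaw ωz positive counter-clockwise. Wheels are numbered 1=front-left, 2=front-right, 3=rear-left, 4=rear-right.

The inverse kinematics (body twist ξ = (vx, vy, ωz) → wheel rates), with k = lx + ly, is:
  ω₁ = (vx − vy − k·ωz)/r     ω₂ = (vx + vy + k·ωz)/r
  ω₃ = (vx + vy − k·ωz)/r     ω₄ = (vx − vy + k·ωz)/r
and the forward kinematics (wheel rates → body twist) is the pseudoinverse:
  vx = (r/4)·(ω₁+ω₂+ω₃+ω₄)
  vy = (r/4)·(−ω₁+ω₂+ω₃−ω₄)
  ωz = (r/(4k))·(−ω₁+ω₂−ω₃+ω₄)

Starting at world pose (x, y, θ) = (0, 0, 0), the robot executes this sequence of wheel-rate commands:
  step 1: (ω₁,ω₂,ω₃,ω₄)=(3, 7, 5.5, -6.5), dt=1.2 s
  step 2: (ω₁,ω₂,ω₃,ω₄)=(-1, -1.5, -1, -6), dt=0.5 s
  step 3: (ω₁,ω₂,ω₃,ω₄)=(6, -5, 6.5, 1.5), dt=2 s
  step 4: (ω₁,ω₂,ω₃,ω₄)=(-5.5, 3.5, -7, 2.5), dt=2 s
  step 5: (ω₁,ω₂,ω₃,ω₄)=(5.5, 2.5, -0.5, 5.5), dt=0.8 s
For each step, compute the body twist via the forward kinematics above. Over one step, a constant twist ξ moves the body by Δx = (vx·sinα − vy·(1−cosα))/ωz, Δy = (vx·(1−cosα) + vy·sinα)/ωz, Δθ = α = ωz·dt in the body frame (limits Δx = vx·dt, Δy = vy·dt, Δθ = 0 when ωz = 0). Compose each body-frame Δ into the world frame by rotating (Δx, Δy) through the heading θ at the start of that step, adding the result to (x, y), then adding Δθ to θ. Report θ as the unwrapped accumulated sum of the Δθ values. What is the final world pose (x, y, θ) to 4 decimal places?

step 1: ξ=(vx,vy,ωz)=(0.1350, 0.2400, -0.4286), dt=1.2 → body Δ=(0.2274, 0.2347, -0.5143) → world pose (0.2274, 0.2347, -0.5143)
step 2: ξ=(vx,vy,ωz)=(-0.1425, 0.0675, -0.2946), dt=0.5 → body Δ=(-0.0685, 0.0389, -0.1473) → world pose (0.1869, 0.3023, -0.6616)
step 3: ξ=(vx,vy,ωz)=(0.1350, -0.0900, -0.8571), dt=2.0 → body Δ=(0.0359, -0.2839, -1.7143) → world pose (0.0407, 0.0562, -2.3759)
step 4: ξ=(vx,vy,ωz)=(-0.0975, -0.0075, 0.9911), dt=2.0 → body Δ=(-0.0796, -0.1447, 1.9821) → world pose (-0.0022, 0.2156, -0.3937)
step 5: ξ=(vx,vy,ωz)=(0.1950, -0.1350, 0.1607), dt=0.8 → body Δ=(0.1625, -0.0977, 0.1286) → world pose (0.1104, 0.0631, -0.2652)

(0.1104, 0.0631, -0.2652)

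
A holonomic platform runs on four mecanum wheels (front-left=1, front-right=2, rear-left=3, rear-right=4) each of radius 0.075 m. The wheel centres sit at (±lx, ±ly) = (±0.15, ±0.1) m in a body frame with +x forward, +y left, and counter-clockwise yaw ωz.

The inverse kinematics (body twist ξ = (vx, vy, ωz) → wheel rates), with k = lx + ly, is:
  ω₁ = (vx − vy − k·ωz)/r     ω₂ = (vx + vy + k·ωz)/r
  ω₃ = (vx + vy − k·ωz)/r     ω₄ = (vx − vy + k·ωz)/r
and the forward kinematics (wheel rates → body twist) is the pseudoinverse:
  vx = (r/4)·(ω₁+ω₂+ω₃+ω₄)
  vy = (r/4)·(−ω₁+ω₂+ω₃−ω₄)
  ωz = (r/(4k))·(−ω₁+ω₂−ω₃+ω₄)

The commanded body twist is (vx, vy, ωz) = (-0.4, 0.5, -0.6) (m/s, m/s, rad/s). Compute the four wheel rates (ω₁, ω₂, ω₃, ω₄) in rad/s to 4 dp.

(-10.0000, -0.6667, 3.3333, -14.0000)

k = lx + ly = 0.15 + 0.1 = 0.2500;  k·ωz = 0.2500·-0.6 = -0.1500
ω₁ (FL) = (vx − vy − k·ωz)/r = -0.7500/0.075 = -10.0000
ω₂ (FR) = (vx + vy + k·ωz)/r = -0.0500/0.075 = -0.6667
ω₃ (RL) = (vx + vy − k·ωz)/r = 0.2500/0.075 = 3.3333
ω₄ (RR) = (vx − vy + k·ωz)/r = -1.0500/0.075 = -14.0000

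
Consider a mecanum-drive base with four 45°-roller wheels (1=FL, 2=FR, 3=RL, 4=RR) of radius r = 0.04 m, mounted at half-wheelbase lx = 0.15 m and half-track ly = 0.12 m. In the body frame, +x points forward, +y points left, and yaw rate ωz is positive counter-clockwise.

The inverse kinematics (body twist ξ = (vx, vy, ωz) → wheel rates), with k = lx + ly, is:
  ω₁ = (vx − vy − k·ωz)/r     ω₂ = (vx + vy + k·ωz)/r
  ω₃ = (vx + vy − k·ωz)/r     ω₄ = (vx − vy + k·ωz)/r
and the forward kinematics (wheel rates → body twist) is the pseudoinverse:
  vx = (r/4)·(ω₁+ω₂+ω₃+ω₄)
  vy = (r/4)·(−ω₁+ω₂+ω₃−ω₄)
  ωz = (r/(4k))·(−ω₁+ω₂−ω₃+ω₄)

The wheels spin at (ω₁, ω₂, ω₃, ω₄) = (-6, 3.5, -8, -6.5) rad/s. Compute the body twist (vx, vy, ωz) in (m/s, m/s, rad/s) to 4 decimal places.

k = lx + ly = 0.15 + 0.12 = 0.2700
ω₁+ω₂+ω₃+ω₄ = -17.0000  →  vx = (0.04/4)·-17.0000 = -0.1700
−ω₁+ω₂+ω₃−ω₄ = 8.0000  →  vy = (0.04/4)·8.0000 = 0.0800
−ω₁+ω₂−ω₃+ω₄ = 11.0000  →  ωz = (0.04/1.0800)·11.0000 = 0.4074

(-0.1700, 0.0800, 0.4074)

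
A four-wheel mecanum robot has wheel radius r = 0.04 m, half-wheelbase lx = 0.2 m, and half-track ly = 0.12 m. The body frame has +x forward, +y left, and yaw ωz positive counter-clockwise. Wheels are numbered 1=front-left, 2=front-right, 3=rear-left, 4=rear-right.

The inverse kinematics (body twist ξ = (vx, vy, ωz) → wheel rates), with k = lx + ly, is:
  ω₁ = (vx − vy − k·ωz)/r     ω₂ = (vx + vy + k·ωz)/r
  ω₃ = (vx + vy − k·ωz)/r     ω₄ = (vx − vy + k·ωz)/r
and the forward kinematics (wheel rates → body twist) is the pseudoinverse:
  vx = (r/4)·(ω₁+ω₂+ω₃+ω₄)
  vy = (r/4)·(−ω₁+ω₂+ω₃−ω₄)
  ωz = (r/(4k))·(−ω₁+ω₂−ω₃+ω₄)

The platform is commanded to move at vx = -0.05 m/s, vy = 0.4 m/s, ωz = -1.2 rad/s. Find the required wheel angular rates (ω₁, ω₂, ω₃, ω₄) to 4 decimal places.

k = lx + ly = 0.2 + 0.12 = 0.3200;  k·ωz = 0.3200·-1.2 = -0.3840
ω₁ (FL) = (vx − vy − k·ωz)/r = -0.0660/0.04 = -1.6500
ω₂ (FR) = (vx + vy + k·ωz)/r = -0.0340/0.04 = -0.8500
ω₃ (RL) = (vx + vy − k·ωz)/r = 0.7340/0.04 = 18.3500
ω₄ (RR) = (vx − vy + k·ωz)/r = -0.8340/0.04 = -20.8500

(-1.6500, -0.8500, 18.3500, -20.8500)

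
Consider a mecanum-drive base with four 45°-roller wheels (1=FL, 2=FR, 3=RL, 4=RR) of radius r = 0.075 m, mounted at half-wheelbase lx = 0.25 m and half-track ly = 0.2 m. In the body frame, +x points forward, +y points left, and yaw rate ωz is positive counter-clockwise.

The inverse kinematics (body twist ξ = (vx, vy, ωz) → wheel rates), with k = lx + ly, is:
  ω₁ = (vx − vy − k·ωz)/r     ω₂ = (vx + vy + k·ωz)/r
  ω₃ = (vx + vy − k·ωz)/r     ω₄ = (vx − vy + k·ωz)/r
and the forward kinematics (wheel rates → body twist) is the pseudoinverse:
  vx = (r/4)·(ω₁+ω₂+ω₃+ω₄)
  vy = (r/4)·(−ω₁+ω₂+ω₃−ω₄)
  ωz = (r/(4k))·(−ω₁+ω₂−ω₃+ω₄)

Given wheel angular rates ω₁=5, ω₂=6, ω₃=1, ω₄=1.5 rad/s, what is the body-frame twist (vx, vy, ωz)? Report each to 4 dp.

(0.2531, 0.0094, 0.0625)

k = lx + ly = 0.25 + 0.2 = 0.4500
ω₁+ω₂+ω₃+ω₄ = 13.5000  →  vx = (0.075/4)·13.5000 = 0.2531
−ω₁+ω₂+ω₃−ω₄ = 0.5000  →  vy = (0.075/4)·0.5000 = 0.0094
−ω₁+ω₂−ω₃+ω₄ = 1.5000  →  ωz = (0.075/1.8000)·1.5000 = 0.0625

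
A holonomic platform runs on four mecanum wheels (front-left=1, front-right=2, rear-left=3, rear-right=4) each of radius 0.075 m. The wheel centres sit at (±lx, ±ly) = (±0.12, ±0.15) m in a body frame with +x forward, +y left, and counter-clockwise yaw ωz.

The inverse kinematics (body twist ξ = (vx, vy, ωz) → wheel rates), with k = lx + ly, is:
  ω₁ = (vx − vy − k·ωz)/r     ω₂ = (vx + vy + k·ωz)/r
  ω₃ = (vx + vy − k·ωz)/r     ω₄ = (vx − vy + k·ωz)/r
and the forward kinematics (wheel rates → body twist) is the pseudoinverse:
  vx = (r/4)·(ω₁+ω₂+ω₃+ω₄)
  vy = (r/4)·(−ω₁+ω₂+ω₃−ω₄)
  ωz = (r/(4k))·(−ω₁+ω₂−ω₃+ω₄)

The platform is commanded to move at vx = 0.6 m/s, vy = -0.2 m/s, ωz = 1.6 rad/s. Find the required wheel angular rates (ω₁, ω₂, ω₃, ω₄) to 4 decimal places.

k = lx + ly = 0.12 + 0.15 = 0.2700;  k·ωz = 0.2700·1.6 = 0.4320
ω₁ (FL) = (vx − vy − k·ωz)/r = 0.3680/0.075 = 4.9067
ω₂ (FR) = (vx + vy + k·ωz)/r = 0.8320/0.075 = 11.0933
ω₃ (RL) = (vx + vy − k·ωz)/r = -0.0320/0.075 = -0.4267
ω₄ (RR) = (vx − vy + k·ωz)/r = 1.2320/0.075 = 16.4267

(4.9067, 11.0933, -0.4267, 16.4267)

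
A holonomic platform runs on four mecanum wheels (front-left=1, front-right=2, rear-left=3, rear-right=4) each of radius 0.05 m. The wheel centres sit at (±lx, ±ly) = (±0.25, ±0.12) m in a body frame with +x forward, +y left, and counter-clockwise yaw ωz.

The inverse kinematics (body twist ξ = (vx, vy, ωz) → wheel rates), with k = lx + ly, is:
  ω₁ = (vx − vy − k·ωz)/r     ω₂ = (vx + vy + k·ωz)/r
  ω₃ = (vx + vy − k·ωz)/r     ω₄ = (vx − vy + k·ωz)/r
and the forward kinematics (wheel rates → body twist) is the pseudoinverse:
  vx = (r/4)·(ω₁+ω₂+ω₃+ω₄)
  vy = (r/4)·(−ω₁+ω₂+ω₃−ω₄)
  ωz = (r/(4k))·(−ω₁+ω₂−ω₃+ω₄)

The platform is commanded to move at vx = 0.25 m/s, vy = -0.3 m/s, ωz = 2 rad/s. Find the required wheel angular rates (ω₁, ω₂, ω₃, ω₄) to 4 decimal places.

k = lx + ly = 0.25 + 0.12 = 0.3700;  k·ωz = 0.3700·2 = 0.7400
ω₁ (FL) = (vx − vy − k·ωz)/r = -0.1900/0.05 = -3.8000
ω₂ (FR) = (vx + vy + k·ωz)/r = 0.6900/0.05 = 13.8000
ω₃ (RL) = (vx + vy − k·ωz)/r = -0.7900/0.05 = -15.8000
ω₄ (RR) = (vx − vy + k·ωz)/r = 1.2900/0.05 = 25.8000

(-3.8000, 13.8000, -15.8000, 25.8000)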